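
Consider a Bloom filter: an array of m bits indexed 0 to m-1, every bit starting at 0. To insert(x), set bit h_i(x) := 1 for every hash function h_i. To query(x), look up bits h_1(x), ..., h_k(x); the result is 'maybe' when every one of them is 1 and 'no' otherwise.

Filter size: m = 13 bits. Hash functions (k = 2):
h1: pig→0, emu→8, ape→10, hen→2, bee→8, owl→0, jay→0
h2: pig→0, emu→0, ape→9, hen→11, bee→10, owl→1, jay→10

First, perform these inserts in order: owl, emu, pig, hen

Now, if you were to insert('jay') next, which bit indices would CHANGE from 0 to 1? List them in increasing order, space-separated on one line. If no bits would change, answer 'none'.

Start: bits=0000000000000
After insert 'owl': sets bits 0 1 -> bits=1100000000000
After insert 'emu': sets bits 0 8 -> bits=1100000010000
After insert 'pig': sets bits 0 -> bits=1100000010000
After insert 'hen': sets bits 2 11 -> bits=1110000010010
insert 'jay' would touch bits 0 10; currently bit0=1, bit10=0
Bits that are 0 among those (would change 0->1): 10

Answer: 10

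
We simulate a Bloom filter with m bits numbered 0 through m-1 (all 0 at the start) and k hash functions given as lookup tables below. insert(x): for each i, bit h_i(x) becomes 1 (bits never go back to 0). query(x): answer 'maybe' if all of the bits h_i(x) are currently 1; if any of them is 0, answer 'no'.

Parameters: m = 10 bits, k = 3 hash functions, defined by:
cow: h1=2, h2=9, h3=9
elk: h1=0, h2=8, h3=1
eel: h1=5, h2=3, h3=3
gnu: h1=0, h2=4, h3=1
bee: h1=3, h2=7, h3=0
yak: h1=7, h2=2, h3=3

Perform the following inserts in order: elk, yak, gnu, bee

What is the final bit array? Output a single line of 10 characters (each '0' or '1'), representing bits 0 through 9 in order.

Answer: 1111100110

Derivation:
Start: bits=0000000000
After insert 'elk': sets bits 0 1 8 -> bits=1100000010
After insert 'yak': sets bits 2 3 7 -> bits=1111000110
After insert 'gnu': sets bits 0 1 4 -> bits=1111100110
After insert 'bee': sets bits 0 3 7 -> bits=1111100110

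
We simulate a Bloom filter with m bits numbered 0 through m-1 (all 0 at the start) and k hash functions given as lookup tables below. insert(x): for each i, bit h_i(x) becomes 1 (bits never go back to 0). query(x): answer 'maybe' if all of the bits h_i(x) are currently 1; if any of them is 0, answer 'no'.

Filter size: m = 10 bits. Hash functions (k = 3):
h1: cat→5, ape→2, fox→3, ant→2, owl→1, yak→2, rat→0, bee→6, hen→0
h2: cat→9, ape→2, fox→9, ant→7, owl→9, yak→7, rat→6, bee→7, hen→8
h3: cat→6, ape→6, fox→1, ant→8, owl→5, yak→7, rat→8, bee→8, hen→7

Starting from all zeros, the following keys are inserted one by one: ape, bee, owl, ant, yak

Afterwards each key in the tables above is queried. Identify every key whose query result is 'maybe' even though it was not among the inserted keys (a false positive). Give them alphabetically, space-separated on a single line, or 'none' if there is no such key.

Start: bits=0000000000
After insert 'ape': sets bits 2 6 -> bits=0010001000
After insert 'bee': sets bits 6 7 8 -> bits=0010001110
After insert 'owl': sets bits 1 5 9 -> bits=0110011111
After insert 'ant': sets bits 2 7 8 -> bits=0110011111
After insert 'yak': sets bits 2 7 -> bits=0110011111
Not inserted: cat fox hen rat — query each against bits=0110011111:
query cat: checks bit5=1, bit6=1, bit9=1 (all 1) -> maybe => FALSE POSITIVE
query fox: checks bit1=1, bit3=0, bit9=1 (has a 0) -> no => not a false positive
query hen: checks bit0=0, bit7=1, bit8=1 (has a 0) -> no => not a false positive
query rat: checks bit0=0, bit6=1, bit8=1 (has a 0) -> no => not a false positive
False positives (alphabetical): cat

Answer: cat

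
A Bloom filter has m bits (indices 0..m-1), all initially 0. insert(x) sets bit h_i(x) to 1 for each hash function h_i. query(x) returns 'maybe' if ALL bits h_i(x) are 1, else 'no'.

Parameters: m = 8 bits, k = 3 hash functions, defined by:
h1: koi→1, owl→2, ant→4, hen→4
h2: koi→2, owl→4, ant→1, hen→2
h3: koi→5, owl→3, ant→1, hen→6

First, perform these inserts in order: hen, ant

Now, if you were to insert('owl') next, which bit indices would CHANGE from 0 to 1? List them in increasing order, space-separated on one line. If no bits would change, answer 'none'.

Start: bits=00000000
After insert 'hen': sets bits 2 4 6 -> bits=00101010
After insert 'ant': sets bits 1 4 -> bits=01101010
insert 'owl' would touch bits 2 3 4; currently bit2=1, bit3=0, bit4=1
Bits that are 0 among those (would change 0->1): 3

Answer: 3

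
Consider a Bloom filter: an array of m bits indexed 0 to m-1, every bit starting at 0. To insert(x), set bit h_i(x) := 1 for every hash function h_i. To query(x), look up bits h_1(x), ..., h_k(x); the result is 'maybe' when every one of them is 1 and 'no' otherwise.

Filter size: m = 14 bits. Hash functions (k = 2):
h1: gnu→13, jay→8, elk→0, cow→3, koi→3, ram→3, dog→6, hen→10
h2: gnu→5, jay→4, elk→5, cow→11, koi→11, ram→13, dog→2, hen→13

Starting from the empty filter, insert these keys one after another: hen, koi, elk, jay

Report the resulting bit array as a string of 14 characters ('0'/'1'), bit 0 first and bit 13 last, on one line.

Answer: 10011100101101

Derivation:
Start: bits=00000000000000
After insert 'hen': sets bits 10 13 -> bits=00000000001001
After insert 'koi': sets bits 3 11 -> bits=00010000001101
After insert 'elk': sets bits 0 5 -> bits=10010100001101
After insert 'jay': sets bits 4 8 -> bits=10011100101101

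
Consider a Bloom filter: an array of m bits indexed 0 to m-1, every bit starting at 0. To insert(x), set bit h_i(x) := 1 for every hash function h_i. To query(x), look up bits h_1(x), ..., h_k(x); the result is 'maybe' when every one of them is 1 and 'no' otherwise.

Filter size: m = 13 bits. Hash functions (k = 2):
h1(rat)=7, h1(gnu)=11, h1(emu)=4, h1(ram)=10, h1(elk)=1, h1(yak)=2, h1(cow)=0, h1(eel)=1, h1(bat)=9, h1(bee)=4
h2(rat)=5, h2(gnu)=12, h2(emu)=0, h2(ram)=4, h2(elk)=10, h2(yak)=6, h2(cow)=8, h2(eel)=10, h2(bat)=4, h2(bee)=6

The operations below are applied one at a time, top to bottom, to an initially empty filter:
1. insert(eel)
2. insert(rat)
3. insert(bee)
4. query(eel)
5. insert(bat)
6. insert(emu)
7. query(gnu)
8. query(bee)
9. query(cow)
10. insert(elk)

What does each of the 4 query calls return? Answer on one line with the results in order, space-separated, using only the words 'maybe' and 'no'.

Start: bits=0000000000000
Op 1: insert eel -> sets bits 1 10 -> bits=0100000000100
Op 2: insert rat -> sets bits 5 7 -> bits=0100010100100
Op 3: insert bee -> sets bits 4 6 -> bits=0100111100100
Op 4: query eel -> checks bit1=1, bit10=1 (all 1) -> maybe
Op 5: insert bat -> sets bits 4 9 -> bits=0100111101100
Op 6: insert emu -> sets bits 0 4 -> bits=1100111101100
Op 7: query gnu -> checks bit11=0, bit12=0 (has a 0) -> no
Op 8: query bee -> checks bit4=1, bit6=1 (all 1) -> maybe
Op 9: query cow -> checks bit0=1, bit8=0 (has a 0) -> no
Op 10: insert elk -> sets bits 1 10 -> bits=1100111101100
Query results in order: maybe no maybe no

Answer: maybe no maybe no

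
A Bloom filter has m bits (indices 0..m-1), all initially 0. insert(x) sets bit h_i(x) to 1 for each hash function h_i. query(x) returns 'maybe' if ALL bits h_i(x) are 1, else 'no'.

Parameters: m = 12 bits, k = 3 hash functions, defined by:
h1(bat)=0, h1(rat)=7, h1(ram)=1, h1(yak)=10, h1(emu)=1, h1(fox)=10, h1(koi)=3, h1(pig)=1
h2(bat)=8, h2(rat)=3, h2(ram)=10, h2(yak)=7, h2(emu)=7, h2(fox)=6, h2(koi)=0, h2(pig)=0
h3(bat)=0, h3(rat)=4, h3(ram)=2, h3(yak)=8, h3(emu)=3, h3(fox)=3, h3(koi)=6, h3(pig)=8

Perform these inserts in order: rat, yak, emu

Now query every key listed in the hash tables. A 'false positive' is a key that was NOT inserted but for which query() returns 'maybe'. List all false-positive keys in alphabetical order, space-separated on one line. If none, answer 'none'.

Start: bits=000000000000
After insert 'rat': sets bits 3 4 7 -> bits=000110010000
After insert 'yak': sets bits 7 8 10 -> bits=000110011010
After insert 'emu': sets bits 1 3 7 -> bits=010110011010
Not inserted: bat fox koi pig ram — query each against bits=010110011010:
query bat: checks bit0=0, bit8=1 (has a 0) -> no => not a false positive
query fox: checks bit3=1, bit6=0, bit10=1 (has a 0) -> no => not a false positive
query koi: checks bit0=0, bit3=1, bit6=0 (has a 0) -> no => not a false positive
query pig: checks bit0=0, bit1=1, bit8=1 (has a 0) -> no => not a false positive
query ram: checks bit1=1, bit2=0, bit10=1 (has a 0) -> no => not a false positive
False positives (alphabetical): none

Answer: none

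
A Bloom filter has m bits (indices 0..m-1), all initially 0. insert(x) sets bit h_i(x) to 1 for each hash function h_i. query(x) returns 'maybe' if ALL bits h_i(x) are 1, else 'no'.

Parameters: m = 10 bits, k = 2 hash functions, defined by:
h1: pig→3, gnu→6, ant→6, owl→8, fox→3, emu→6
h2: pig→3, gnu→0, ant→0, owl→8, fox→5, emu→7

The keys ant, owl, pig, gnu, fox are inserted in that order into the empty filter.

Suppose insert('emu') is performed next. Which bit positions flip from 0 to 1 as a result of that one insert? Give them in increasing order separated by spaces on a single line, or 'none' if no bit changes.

Answer: 7

Derivation:
Start: bits=0000000000
After insert 'ant': sets bits 0 6 -> bits=1000001000
After insert 'owl': sets bits 8 -> bits=1000001010
After insert 'pig': sets bits 3 -> bits=1001001010
After insert 'gnu': sets bits 0 6 -> bits=1001001010
After insert 'fox': sets bits 3 5 -> bits=1001011010
insert 'emu' would touch bits 6 7; currently bit6=1, bit7=0
Bits that are 0 among those (would change 0->1): 7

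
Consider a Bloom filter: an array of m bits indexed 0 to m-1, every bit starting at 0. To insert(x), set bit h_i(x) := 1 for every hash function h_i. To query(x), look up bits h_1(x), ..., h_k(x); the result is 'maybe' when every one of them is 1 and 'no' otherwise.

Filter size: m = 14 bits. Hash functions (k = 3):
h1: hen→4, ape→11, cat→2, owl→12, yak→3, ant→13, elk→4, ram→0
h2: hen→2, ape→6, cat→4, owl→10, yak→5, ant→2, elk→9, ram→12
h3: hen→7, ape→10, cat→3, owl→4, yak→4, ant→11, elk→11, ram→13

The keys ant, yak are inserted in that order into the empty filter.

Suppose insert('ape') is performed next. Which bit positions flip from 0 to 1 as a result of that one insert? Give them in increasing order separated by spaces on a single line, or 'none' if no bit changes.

Answer: 6 10

Derivation:
Start: bits=00000000000000
After insert 'ant': sets bits 2 11 13 -> bits=00100000000101
After insert 'yak': sets bits 3 4 5 -> bits=00111100000101
insert 'ape' would touch bits 6 10 11; currently bit6=0, bit10=0, bit11=1
Bits that are 0 among those (would change 0->1): 6 10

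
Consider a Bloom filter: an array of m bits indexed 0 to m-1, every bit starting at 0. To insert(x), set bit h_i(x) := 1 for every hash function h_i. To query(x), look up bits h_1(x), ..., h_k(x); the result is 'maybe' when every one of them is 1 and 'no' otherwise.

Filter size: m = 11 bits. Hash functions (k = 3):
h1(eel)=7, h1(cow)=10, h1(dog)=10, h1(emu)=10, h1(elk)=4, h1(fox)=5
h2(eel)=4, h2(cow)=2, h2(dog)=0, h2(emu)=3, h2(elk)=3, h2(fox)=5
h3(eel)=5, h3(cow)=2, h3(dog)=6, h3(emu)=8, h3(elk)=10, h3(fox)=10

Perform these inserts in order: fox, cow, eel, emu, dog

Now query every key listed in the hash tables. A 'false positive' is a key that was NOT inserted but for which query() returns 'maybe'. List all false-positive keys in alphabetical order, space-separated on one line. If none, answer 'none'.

Start: bits=00000000000
After insert 'fox': sets bits 5 10 -> bits=00000100001
After insert 'cow': sets bits 2 10 -> bits=00100100001
After insert 'eel': sets bits 4 5 7 -> bits=00101101001
After insert 'emu': sets bits 3 8 10 -> bits=00111101101
After insert 'dog': sets bits 0 6 10 -> bits=10111111101
Not inserted: elk — query each against bits=10111111101:
query elk: checks bit3=1, bit4=1, bit10=1 (all 1) -> maybe => FALSE POSITIVE
False positives (alphabetical): elk

Answer: elk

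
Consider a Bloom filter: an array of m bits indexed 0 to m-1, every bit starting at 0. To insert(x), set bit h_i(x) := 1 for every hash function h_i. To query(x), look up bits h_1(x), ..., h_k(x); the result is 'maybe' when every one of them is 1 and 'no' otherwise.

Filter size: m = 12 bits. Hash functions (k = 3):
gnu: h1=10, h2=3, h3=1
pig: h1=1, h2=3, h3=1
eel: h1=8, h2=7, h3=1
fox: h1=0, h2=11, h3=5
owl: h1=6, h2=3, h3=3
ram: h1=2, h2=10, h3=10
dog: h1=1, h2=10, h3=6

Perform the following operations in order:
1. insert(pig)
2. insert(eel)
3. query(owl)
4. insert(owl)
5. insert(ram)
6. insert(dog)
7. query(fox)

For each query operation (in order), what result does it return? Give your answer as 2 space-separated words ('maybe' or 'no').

Answer: no no

Derivation:
Start: bits=000000000000
Op 1: insert pig -> sets bits 1 3 -> bits=010100000000
Op 2: insert eel -> sets bits 1 7 8 -> bits=010100011000
Op 3: query owl -> checks bit3=1, bit6=0 (has a 0) -> no
Op 4: insert owl -> sets bits 3 6 -> bits=010100111000
Op 5: insert ram -> sets bits 2 10 -> bits=011100111010
Op 6: insert dog -> sets bits 1 6 10 -> bits=011100111010
Op 7: query fox -> checks bit0=0, bit5=0, bit11=0 (has a 0) -> no
Query results in order: no no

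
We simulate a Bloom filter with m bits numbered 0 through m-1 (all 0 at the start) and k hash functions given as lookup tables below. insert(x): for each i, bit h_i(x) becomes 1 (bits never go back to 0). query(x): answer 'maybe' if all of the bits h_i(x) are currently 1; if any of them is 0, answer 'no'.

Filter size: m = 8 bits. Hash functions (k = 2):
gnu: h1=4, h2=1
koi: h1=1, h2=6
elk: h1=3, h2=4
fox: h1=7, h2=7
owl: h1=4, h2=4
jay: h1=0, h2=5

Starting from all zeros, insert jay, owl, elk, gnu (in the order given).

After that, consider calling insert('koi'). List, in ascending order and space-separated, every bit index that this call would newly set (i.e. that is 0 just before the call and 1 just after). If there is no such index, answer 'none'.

Answer: 6

Derivation:
Start: bits=00000000
After insert 'jay': sets bits 0 5 -> bits=10000100
After insert 'owl': sets bits 4 -> bits=10001100
After insert 'elk': sets bits 3 4 -> bits=10011100
After insert 'gnu': sets bits 1 4 -> bits=11011100
insert 'koi' would touch bits 1 6; currently bit1=1, bit6=0
Bits that are 0 among those (would change 0->1): 6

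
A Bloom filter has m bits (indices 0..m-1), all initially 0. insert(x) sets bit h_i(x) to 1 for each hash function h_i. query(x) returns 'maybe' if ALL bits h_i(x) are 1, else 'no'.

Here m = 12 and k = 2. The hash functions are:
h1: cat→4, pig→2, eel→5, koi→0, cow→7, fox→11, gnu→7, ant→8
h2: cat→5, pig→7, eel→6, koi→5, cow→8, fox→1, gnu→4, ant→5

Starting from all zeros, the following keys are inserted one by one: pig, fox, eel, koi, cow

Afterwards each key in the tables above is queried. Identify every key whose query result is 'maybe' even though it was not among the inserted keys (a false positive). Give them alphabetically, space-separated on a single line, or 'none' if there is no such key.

Start: bits=000000000000
After insert 'pig': sets bits 2 7 -> bits=001000010000
After insert 'fox': sets bits 1 11 -> bits=011000010001
After insert 'eel': sets bits 5 6 -> bits=011001110001
After insert 'koi': sets bits 0 5 -> bits=111001110001
After insert 'cow': sets bits 7 8 -> bits=111001111001
Not inserted: ant cat gnu — query each against bits=111001111001:
query ant: checks bit5=1, bit8=1 (all 1) -> maybe => FALSE POSITIVE
query cat: checks bit4=0, bit5=1 (has a 0) -> no => not a false positive
query gnu: checks bit4=0, bit7=1 (has a 0) -> no => not a false positive
False positives (alphabetical): ant

Answer: ant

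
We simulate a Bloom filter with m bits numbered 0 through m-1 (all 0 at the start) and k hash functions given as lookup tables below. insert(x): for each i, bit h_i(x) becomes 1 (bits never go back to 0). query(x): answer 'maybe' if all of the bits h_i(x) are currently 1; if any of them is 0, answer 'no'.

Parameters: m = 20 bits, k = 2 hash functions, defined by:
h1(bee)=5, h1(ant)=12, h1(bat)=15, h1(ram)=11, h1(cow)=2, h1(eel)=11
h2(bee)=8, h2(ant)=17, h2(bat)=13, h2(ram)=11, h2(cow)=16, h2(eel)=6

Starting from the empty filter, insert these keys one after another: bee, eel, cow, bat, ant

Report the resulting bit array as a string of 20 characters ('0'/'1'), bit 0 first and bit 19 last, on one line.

Answer: 00100110100111011100

Derivation:
Start: bits=00000000000000000000
After insert 'bee': sets bits 5 8 -> bits=00000100100000000000
After insert 'eel': sets bits 6 11 -> bits=00000110100100000000
After insert 'cow': sets bits 2 16 -> bits=00100110100100001000
After insert 'bat': sets bits 13 15 -> bits=00100110100101011000
After insert 'ant': sets bits 12 17 -> bits=00100110100111011100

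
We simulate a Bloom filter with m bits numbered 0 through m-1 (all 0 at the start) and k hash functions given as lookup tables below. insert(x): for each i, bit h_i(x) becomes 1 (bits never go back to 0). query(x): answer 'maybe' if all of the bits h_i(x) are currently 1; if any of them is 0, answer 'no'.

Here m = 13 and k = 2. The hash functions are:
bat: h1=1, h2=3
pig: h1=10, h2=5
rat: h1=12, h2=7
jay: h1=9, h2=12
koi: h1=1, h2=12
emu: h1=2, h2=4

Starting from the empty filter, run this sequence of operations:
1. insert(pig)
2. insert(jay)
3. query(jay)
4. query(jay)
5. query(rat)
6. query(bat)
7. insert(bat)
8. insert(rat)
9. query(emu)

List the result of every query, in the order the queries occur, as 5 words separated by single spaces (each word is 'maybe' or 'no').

Start: bits=0000000000000
Op 1: insert pig -> sets bits 5 10 -> bits=0000010000100
Op 2: insert jay -> sets bits 9 12 -> bits=0000010001101
Op 3: query jay -> checks bit9=1, bit12=1 (all 1) -> maybe
Op 4: query jay -> checks bit9=1, bit12=1 (all 1) -> maybe
Op 5: query rat -> checks bit7=0, bit12=1 (has a 0) -> no
Op 6: query bat -> checks bit1=0, bit3=0 (has a 0) -> no
Op 7: insert bat -> sets bits 1 3 -> bits=0101010001101
Op 8: insert rat -> sets bits 7 12 -> bits=0101010101101
Op 9: query emu -> checks bit2=0, bit4=0 (has a 0) -> no
Query results in order: maybe maybe no no no

Answer: maybe maybe no no no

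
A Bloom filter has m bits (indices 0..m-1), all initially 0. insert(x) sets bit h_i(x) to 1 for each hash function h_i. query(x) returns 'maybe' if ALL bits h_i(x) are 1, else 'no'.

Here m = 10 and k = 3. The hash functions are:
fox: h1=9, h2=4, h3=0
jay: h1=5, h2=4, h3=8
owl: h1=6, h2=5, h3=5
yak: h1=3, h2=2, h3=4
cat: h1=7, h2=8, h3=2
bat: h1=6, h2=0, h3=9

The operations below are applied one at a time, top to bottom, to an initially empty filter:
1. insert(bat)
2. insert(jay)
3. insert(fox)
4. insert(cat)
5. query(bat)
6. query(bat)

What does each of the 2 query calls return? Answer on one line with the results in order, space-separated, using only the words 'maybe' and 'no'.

Start: bits=0000000000
Op 1: insert bat -> sets bits 0 6 9 -> bits=1000001001
Op 2: insert jay -> sets bits 4 5 8 -> bits=1000111011
Op 3: insert fox -> sets bits 0 4 9 -> bits=1000111011
Op 4: insert cat -> sets bits 2 7 8 -> bits=1010111111
Op 5: query bat -> checks bit0=1, bit6=1, bit9=1 (all 1) -> maybe
Op 6: query bat -> checks bit0=1, bit6=1, bit9=1 (all 1) -> maybe
Query results in order: maybe maybe

Answer: maybe maybe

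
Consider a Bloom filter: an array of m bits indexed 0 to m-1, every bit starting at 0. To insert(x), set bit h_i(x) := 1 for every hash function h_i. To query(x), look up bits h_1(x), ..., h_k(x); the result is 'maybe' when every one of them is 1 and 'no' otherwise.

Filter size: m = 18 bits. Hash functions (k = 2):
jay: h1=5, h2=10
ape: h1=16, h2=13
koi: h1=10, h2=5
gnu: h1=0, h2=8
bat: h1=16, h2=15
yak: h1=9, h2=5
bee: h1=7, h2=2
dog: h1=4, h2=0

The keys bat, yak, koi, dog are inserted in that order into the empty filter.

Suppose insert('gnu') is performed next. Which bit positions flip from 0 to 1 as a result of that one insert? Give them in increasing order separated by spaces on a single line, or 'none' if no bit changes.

Start: bits=000000000000000000
After insert 'bat': sets bits 15 16 -> bits=000000000000000110
After insert 'yak': sets bits 5 9 -> bits=000001000100000110
After insert 'koi': sets bits 5 10 -> bits=000001000110000110
After insert 'dog': sets bits 0 4 -> bits=100011000110000110
insert 'gnu' would touch bits 0 8; currently bit0=1, bit8=0
Bits that are 0 among those (would change 0->1): 8

Answer: 8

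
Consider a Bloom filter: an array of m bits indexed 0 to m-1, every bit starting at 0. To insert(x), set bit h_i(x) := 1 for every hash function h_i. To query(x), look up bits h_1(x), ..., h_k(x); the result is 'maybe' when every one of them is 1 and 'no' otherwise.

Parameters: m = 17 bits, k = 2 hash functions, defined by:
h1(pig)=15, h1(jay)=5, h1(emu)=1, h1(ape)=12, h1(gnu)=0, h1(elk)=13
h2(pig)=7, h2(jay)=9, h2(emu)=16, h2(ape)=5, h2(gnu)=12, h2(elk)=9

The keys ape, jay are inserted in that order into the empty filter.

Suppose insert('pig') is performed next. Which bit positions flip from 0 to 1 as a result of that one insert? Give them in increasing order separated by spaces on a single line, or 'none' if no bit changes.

Start: bits=00000000000000000
After insert 'ape': sets bits 5 12 -> bits=00000100000010000
After insert 'jay': sets bits 5 9 -> bits=00000100010010000
insert 'pig' would touch bits 7 15; currently bit7=0, bit15=0
Bits that are 0 among those (would change 0->1): 7 15

Answer: 7 15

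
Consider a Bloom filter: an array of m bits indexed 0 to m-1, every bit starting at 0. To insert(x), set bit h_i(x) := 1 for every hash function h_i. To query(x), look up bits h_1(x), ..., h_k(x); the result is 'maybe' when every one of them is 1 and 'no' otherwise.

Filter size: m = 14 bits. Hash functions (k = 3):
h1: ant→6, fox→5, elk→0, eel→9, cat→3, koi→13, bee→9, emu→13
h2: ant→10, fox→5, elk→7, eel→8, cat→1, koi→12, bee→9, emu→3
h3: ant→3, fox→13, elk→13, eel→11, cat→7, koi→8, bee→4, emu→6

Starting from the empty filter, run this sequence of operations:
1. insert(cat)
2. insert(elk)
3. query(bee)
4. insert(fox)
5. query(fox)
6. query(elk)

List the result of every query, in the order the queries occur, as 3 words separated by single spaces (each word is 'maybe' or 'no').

Answer: no maybe maybe

Derivation:
Start: bits=00000000000000
Op 1: insert cat -> sets bits 1 3 7 -> bits=01010001000000
Op 2: insert elk -> sets bits 0 7 13 -> bits=11010001000001
Op 3: query bee -> checks bit4=0, bit9=0 (has a 0) -> no
Op 4: insert fox -> sets bits 5 13 -> bits=11010101000001
Op 5: query fox -> checks bit5=1, bit13=1 (all 1) -> maybe
Op 6: query elk -> checks bit0=1, bit7=1, bit13=1 (all 1) -> maybe
Query results in order: no maybe maybe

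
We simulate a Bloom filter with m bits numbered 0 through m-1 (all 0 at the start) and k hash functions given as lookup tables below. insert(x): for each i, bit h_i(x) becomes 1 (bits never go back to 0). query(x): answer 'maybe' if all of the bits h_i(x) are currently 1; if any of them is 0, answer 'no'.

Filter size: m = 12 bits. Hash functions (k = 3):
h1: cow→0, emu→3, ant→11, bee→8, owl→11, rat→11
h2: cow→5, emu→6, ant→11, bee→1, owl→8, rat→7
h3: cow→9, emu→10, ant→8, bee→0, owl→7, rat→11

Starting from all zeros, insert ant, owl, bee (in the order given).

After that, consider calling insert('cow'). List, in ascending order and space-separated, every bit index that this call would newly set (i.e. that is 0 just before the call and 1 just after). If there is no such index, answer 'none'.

Answer: 5 9

Derivation:
Start: bits=000000000000
After insert 'ant': sets bits 8 11 -> bits=000000001001
After insert 'owl': sets bits 7 8 11 -> bits=000000011001
After insert 'bee': sets bits 0 1 8 -> bits=110000011001
insert 'cow' would touch bits 0 5 9; currently bit0=1, bit5=0, bit9=0
Bits that are 0 among those (would change 0->1): 5 9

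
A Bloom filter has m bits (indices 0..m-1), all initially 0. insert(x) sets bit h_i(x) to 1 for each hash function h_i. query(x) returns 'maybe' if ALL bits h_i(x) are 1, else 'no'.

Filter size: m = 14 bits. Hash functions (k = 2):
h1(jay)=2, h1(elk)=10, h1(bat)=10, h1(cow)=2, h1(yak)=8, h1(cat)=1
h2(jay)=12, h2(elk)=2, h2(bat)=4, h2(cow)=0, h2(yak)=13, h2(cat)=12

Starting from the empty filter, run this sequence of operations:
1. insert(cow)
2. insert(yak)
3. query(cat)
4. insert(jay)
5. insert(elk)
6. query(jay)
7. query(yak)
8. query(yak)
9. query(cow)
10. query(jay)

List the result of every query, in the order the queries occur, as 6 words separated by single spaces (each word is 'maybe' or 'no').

Answer: no maybe maybe maybe maybe maybe

Derivation:
Start: bits=00000000000000
Op 1: insert cow -> sets bits 0 2 -> bits=10100000000000
Op 2: insert yak -> sets bits 8 13 -> bits=10100000100001
Op 3: query cat -> checks bit1=0, bit12=0 (has a 0) -> no
Op 4: insert jay -> sets bits 2 12 -> bits=10100000100011
Op 5: insert elk -> sets bits 2 10 -> bits=10100000101011
Op 6: query jay -> checks bit2=1, bit12=1 (all 1) -> maybe
Op 7: query yak -> checks bit8=1, bit13=1 (all 1) -> maybe
Op 8: query yak -> checks bit8=1, bit13=1 (all 1) -> maybe
Op 9: query cow -> checks bit0=1, bit2=1 (all 1) -> maybe
Op 10: query jay -> checks bit2=1, bit12=1 (all 1) -> maybe
Query results in order: no maybe maybe maybe maybe maybe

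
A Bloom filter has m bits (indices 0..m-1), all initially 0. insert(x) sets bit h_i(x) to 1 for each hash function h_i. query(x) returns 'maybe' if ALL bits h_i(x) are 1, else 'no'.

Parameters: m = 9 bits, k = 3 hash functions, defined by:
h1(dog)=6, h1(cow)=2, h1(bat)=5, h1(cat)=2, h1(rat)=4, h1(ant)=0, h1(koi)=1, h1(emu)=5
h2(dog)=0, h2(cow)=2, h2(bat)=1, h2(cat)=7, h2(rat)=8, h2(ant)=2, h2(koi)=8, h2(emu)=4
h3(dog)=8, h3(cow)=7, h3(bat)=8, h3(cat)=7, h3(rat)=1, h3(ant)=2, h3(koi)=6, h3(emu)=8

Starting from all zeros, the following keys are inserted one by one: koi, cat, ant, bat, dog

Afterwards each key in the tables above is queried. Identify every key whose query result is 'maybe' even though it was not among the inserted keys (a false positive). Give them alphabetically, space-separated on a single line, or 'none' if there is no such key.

Start: bits=000000000
After insert 'koi': sets bits 1 6 8 -> bits=010000101
After insert 'cat': sets bits 2 7 -> bits=011000111
After insert 'ant': sets bits 0 2 -> bits=111000111
After insert 'bat': sets bits 1 5 8 -> bits=111001111
After insert 'dog': sets bits 0 6 8 -> bits=111001111
Not inserted: cow emu rat — query each against bits=111001111:
query cow: checks bit2=1, bit7=1 (all 1) -> maybe => FALSE POSITIVE
query emu: checks bit4=0, bit5=1, bit8=1 (has a 0) -> no => not a false positive
query rat: checks bit1=1, bit4=0, bit8=1 (has a 0) -> no => not a false positive
False positives (alphabetical): cow

Answer: cow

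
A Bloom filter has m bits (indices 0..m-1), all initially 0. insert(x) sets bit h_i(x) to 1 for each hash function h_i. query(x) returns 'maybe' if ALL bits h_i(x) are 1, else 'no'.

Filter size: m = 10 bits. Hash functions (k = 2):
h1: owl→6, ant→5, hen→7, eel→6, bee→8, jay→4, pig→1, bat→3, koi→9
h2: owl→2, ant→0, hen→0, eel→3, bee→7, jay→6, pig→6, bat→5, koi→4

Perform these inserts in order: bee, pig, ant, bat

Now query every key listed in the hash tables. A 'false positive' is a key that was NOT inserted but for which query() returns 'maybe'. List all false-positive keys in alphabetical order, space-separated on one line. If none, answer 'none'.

Answer: eel hen

Derivation:
Start: bits=0000000000
After insert 'bee': sets bits 7 8 -> bits=0000000110
After insert 'pig': sets bits 1 6 -> bits=0100001110
After insert 'ant': sets bits 0 5 -> bits=1100011110
After insert 'bat': sets bits 3 5 -> bits=1101011110
Not inserted: eel hen jay koi owl — query each against bits=1101011110:
query eel: checks bit3=1, bit6=1 (all 1) -> maybe => FALSE POSITIVE
query hen: checks bit0=1, bit7=1 (all 1) -> maybe => FALSE POSITIVE
query jay: checks bit4=0, bit6=1 (has a 0) -> no => not a false positive
query koi: checks bit4=0, bit9=0 (has a 0) -> no => not a false positive
query owl: checks bit2=0, bit6=1 (has a 0) -> no => not a false positive
False positives (alphabetical): eel hen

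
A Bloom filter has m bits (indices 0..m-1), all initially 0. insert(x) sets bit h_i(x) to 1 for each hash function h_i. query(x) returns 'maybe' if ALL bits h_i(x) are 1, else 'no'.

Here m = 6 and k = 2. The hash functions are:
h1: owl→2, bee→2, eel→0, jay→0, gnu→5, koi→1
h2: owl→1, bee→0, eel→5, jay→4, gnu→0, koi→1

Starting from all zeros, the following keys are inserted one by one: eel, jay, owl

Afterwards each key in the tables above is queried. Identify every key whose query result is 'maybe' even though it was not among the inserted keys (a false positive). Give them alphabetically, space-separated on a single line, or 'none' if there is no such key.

Answer: bee gnu koi

Derivation:
Start: bits=000000
After insert 'eel': sets bits 0 5 -> bits=100001
After insert 'jay': sets bits 0 4 -> bits=100011
After insert 'owl': sets bits 1 2 -> bits=111011
Not inserted: bee gnu koi — query each against bits=111011:
query bee: checks bit0=1, bit2=1 (all 1) -> maybe => FALSE POSITIVE
query gnu: checks bit0=1, bit5=1 (all 1) -> maybe => FALSE POSITIVE
query koi: checks bit1=1 (all 1) -> maybe => FALSE POSITIVE
False positives (alphabetical): bee gnu koi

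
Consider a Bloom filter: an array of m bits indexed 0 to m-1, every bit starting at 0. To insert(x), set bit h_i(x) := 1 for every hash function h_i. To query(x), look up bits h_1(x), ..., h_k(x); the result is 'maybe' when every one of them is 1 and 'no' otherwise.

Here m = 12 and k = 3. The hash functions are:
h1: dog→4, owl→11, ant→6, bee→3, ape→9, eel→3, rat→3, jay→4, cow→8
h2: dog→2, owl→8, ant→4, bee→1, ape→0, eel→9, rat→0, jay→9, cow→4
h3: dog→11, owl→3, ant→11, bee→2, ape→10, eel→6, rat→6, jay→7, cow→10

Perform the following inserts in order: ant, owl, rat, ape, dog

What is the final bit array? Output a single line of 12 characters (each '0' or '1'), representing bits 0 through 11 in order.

Answer: 101110101111

Derivation:
Start: bits=000000000000
After insert 'ant': sets bits 4 6 11 -> bits=000010100001
After insert 'owl': sets bits 3 8 11 -> bits=000110101001
After insert 'rat': sets bits 0 3 6 -> bits=100110101001
After insert 'ape': sets bits 0 9 10 -> bits=100110101111
After insert 'dog': sets bits 2 4 11 -> bits=101110101111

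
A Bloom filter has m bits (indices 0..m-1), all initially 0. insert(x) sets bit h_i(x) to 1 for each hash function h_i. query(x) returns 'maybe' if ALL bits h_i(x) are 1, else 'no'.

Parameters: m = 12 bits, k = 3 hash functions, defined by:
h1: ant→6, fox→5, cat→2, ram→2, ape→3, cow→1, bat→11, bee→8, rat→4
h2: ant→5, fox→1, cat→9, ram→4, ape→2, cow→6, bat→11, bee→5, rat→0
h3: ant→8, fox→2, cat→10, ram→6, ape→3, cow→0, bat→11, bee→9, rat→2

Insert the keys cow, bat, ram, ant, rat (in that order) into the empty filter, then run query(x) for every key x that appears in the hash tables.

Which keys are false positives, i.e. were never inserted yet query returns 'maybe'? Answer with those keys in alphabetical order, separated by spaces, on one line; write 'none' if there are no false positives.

Start: bits=000000000000
After insert 'cow': sets bits 0 1 6 -> bits=110000100000
After insert 'bat': sets bits 11 -> bits=110000100001
After insert 'ram': sets bits 2 4 6 -> bits=111010100001
After insert 'ant': sets bits 5 6 8 -> bits=111011101001
After insert 'rat': sets bits 0 2 4 -> bits=111011101001
Not inserted: ape bee cat fox — query each against bits=111011101001:
query ape: checks bit2=1, bit3=0 (has a 0) -> no => not a false positive
query bee: checks bit5=1, bit8=1, bit9=0 (has a 0) -> no => not a false positive
query cat: checks bit2=1, bit9=0, bit10=0 (has a 0) -> no => not a false positive
query fox: checks bit1=1, bit2=1, bit5=1 (all 1) -> maybe => FALSE POSITIVE
False positives (alphabetical): fox

Answer: fox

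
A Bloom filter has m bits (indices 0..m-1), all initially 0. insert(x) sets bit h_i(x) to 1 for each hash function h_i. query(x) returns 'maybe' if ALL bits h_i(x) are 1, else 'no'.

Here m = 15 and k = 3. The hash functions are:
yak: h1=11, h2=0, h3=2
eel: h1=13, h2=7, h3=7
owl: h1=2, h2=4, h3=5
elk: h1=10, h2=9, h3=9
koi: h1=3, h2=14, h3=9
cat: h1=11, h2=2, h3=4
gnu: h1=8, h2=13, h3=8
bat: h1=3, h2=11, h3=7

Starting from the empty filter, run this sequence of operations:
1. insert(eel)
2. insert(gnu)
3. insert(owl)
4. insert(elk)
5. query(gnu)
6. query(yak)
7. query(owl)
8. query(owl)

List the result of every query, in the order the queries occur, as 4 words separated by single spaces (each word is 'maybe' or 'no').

Start: bits=000000000000000
Op 1: insert eel -> sets bits 7 13 -> bits=000000010000010
Op 2: insert gnu -> sets bits 8 13 -> bits=000000011000010
Op 3: insert owl -> sets bits 2 4 5 -> bits=001011011000010
Op 4: insert elk -> sets bits 9 10 -> bits=001011011110010
Op 5: query gnu -> checks bit8=1, bit13=1 (all 1) -> maybe
Op 6: query yak -> checks bit0=0, bit2=1, bit11=0 (has a 0) -> no
Op 7: query owl -> checks bit2=1, bit4=1, bit5=1 (all 1) -> maybe
Op 8: query owl -> checks bit2=1, bit4=1, bit5=1 (all 1) -> maybe
Query results in order: maybe no maybe maybe

Answer: maybe no maybe maybe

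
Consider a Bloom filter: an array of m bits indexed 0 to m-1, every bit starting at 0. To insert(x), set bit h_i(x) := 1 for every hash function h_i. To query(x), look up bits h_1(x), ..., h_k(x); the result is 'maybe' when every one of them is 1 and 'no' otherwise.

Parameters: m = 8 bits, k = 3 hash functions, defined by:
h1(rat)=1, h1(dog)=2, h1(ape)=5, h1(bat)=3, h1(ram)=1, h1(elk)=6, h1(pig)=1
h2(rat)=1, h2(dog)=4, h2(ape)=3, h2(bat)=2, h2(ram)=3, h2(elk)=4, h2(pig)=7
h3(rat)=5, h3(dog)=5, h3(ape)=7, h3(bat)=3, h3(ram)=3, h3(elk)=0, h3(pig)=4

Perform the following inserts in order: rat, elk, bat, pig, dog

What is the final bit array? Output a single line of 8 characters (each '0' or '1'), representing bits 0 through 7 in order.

Answer: 11111111

Derivation:
Start: bits=00000000
After insert 'rat': sets bits 1 5 -> bits=01000100
After insert 'elk': sets bits 0 4 6 -> bits=11001110
After insert 'bat': sets bits 2 3 -> bits=11111110
After insert 'pig': sets bits 1 4 7 -> bits=11111111
After insert 'dog': sets bits 2 4 5 -> bits=11111111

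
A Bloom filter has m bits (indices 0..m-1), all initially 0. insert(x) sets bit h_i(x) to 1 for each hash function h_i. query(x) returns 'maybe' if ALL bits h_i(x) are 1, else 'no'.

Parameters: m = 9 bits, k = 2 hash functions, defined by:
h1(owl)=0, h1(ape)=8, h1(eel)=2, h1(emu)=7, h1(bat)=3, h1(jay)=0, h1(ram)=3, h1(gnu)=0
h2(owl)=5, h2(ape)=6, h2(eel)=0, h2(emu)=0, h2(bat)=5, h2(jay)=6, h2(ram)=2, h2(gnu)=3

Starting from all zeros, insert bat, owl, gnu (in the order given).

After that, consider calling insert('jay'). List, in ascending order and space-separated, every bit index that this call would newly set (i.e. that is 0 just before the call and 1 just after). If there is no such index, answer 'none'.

Start: bits=000000000
After insert 'bat': sets bits 3 5 -> bits=000101000
After insert 'owl': sets bits 0 5 -> bits=100101000
After insert 'gnu': sets bits 0 3 -> bits=100101000
insert 'jay' would touch bits 0 6; currently bit0=1, bit6=0
Bits that are 0 among those (would change 0->1): 6

Answer: 6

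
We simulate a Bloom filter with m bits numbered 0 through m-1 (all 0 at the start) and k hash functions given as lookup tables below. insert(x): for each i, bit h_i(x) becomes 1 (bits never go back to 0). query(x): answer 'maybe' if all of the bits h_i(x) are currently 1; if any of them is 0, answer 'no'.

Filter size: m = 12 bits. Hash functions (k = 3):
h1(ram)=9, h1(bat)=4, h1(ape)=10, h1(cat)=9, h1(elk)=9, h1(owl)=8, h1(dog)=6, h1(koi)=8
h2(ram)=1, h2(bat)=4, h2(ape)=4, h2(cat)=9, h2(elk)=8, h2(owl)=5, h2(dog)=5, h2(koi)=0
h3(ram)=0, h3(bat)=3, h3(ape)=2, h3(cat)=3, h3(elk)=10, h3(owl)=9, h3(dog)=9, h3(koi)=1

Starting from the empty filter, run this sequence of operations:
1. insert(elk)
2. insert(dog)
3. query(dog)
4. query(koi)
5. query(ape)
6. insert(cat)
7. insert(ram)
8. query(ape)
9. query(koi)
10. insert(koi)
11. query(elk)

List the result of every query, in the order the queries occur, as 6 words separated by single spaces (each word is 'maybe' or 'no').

Answer: maybe no no no maybe maybe

Derivation:
Start: bits=000000000000
Op 1: insert elk -> sets bits 8 9 10 -> bits=000000001110
Op 2: insert dog -> sets bits 5 6 9 -> bits=000001101110
Op 3: query dog -> checks bit5=1, bit6=1, bit9=1 (all 1) -> maybe
Op 4: query koi -> checks bit0=0, bit1=0, bit8=1 (has a 0) -> no
Op 5: query ape -> checks bit2=0, bit4=0, bit10=1 (has a 0) -> no
Op 6: insert cat -> sets bits 3 9 -> bits=000101101110
Op 7: insert ram -> sets bits 0 1 9 -> bits=110101101110
Op 8: query ape -> checks bit2=0, bit4=0, bit10=1 (has a 0) -> no
Op 9: query koi -> checks bit0=1, bit1=1, bit8=1 (all 1) -> maybe
Op 10: insert koi -> sets bits 0 1 8 -> bits=110101101110
Op 11: query elk -> checks bit8=1, bit9=1, bit10=1 (all 1) -> maybe
Query results in order: maybe no no no maybe maybe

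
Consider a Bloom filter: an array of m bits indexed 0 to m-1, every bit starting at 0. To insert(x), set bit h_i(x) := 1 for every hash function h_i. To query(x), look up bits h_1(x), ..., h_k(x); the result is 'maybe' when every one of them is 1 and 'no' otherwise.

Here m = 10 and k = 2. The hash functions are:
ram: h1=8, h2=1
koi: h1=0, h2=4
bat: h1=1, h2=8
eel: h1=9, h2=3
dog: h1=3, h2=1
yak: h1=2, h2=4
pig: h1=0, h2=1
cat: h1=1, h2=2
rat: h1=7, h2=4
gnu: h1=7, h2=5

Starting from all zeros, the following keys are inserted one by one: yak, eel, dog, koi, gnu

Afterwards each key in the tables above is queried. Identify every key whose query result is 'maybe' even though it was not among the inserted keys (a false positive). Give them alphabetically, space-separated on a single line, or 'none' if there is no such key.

Start: bits=0000000000
After insert 'yak': sets bits 2 4 -> bits=0010100000
After insert 'eel': sets bits 3 9 -> bits=0011100001
After insert 'dog': sets bits 1 3 -> bits=0111100001
After insert 'koi': sets bits 0 4 -> bits=1111100001
After insert 'gnu': sets bits 5 7 -> bits=1111110101
Not inserted: bat cat pig ram rat — query each against bits=1111110101:
query bat: checks bit1=1, bit8=0 (has a 0) -> no => not a false positive
query cat: checks bit1=1, bit2=1 (all 1) -> maybe => FALSE POSITIVE
query pig: checks bit0=1, bit1=1 (all 1) -> maybe => FALSE POSITIVE
query ram: checks bit1=1, bit8=0 (has a 0) -> no => not a false positive
query rat: checks bit4=1, bit7=1 (all 1) -> maybe => FALSE POSITIVE
False positives (alphabetical): cat pig rat

Answer: cat pig rat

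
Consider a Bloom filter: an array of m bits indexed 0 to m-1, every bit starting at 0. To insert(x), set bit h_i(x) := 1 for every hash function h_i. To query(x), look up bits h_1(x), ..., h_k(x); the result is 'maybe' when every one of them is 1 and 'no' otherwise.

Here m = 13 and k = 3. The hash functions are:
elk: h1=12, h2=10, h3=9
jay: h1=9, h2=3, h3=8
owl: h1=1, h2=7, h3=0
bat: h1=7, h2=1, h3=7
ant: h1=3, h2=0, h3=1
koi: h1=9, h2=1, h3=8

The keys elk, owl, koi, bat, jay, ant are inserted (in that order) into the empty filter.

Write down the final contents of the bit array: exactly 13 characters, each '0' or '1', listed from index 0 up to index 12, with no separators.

Answer: 1101000111101

Derivation:
Start: bits=0000000000000
After insert 'elk': sets bits 9 10 12 -> bits=0000000001101
After insert 'owl': sets bits 0 1 7 -> bits=1100000101101
After insert 'koi': sets bits 1 8 9 -> bits=1100000111101
After insert 'bat': sets bits 1 7 -> bits=1100000111101
After insert 'jay': sets bits 3 8 9 -> bits=1101000111101
After insert 'ant': sets bits 0 1 3 -> bits=1101000111101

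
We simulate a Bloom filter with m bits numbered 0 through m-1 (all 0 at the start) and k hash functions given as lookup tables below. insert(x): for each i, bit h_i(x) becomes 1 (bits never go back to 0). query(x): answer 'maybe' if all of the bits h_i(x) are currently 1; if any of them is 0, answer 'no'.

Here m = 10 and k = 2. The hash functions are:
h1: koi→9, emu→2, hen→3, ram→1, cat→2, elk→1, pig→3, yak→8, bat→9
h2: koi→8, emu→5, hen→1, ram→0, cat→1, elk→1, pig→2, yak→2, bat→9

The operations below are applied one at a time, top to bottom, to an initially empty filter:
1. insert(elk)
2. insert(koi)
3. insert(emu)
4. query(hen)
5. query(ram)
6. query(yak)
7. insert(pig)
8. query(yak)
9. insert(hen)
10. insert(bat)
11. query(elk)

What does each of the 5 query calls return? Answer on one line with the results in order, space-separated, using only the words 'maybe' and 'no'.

Answer: no no maybe maybe maybe

Derivation:
Start: bits=0000000000
Op 1: insert elk -> sets bits 1 -> bits=0100000000
Op 2: insert koi -> sets bits 8 9 -> bits=0100000011
Op 3: insert emu -> sets bits 2 5 -> bits=0110010011
Op 4: query hen -> checks bit1=1, bit3=0 (has a 0) -> no
Op 5: query ram -> checks bit0=0, bit1=1 (has a 0) -> no
Op 6: query yak -> checks bit2=1, bit8=1 (all 1) -> maybe
Op 7: insert pig -> sets bits 2 3 -> bits=0111010011
Op 8: query yak -> checks bit2=1, bit8=1 (all 1) -> maybe
Op 9: insert hen -> sets bits 1 3 -> bits=0111010011
Op 10: insert bat -> sets bits 9 -> bits=0111010011
Op 11: query elk -> checks bit1=1 (all 1) -> maybe
Query results in order: no no maybe maybe maybe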